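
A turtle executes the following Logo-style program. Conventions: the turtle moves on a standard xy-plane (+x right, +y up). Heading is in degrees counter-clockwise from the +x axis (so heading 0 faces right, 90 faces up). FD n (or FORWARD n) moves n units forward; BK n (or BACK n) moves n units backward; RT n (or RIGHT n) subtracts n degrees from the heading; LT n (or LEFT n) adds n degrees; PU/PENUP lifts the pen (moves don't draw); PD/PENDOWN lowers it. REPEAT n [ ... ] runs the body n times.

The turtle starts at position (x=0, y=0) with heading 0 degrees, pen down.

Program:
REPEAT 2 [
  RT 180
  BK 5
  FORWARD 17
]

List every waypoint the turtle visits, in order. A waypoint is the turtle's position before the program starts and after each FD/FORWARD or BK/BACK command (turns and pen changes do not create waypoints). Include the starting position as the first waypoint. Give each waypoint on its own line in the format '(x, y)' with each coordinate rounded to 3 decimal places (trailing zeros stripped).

Answer: (0, 0)
(5, 0)
(-12, 0)
(-17, 0)
(0, 0)

Derivation:
Executing turtle program step by step:
Start: pos=(0,0), heading=0, pen down
REPEAT 2 [
  -- iteration 1/2 --
  RT 180: heading 0 -> 180
  BK 5: (0,0) -> (5,0) [heading=180, draw]
  FD 17: (5,0) -> (-12,0) [heading=180, draw]
  -- iteration 2/2 --
  RT 180: heading 180 -> 0
  BK 5: (-12,0) -> (-17,0) [heading=0, draw]
  FD 17: (-17,0) -> (0,0) [heading=0, draw]
]
Final: pos=(0,0), heading=0, 4 segment(s) drawn
Waypoints (5 total):
(0, 0)
(5, 0)
(-12, 0)
(-17, 0)
(0, 0)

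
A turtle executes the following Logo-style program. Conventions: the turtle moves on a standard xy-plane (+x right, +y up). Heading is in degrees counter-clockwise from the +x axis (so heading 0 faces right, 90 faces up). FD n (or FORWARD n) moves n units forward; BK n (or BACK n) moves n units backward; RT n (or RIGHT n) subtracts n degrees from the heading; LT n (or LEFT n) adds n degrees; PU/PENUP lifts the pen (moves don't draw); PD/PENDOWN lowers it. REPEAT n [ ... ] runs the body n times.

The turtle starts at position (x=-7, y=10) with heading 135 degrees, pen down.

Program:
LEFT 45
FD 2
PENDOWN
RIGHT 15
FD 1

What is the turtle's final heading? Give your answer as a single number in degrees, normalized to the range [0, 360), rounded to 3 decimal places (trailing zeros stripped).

Executing turtle program step by step:
Start: pos=(-7,10), heading=135, pen down
LT 45: heading 135 -> 180
FD 2: (-7,10) -> (-9,10) [heading=180, draw]
PD: pen down
RT 15: heading 180 -> 165
FD 1: (-9,10) -> (-9.966,10.259) [heading=165, draw]
Final: pos=(-9.966,10.259), heading=165, 2 segment(s) drawn

Answer: 165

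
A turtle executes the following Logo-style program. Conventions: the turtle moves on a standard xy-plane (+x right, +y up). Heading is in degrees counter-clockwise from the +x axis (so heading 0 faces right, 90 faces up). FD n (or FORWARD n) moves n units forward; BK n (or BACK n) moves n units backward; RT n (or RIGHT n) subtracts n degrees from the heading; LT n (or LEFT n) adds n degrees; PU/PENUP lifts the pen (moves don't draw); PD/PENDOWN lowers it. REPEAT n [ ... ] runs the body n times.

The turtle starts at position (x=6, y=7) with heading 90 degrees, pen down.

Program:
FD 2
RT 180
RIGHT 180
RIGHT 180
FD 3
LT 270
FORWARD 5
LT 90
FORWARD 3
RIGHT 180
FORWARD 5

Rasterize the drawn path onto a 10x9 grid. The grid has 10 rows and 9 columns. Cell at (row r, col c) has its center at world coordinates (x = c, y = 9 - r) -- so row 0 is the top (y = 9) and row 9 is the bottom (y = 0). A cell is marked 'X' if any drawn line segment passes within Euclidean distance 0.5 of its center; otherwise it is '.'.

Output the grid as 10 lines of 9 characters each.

Segment 0: (6,7) -> (6,9)
Segment 1: (6,9) -> (6,6)
Segment 2: (6,6) -> (1,6)
Segment 3: (1,6) -> (1,3)
Segment 4: (1,3) -> (1,8)

Answer: ......X..
.X....X..
.X....X..
.XXXXXX..
.X.......
.X.......
.X.......
.........
.........
.........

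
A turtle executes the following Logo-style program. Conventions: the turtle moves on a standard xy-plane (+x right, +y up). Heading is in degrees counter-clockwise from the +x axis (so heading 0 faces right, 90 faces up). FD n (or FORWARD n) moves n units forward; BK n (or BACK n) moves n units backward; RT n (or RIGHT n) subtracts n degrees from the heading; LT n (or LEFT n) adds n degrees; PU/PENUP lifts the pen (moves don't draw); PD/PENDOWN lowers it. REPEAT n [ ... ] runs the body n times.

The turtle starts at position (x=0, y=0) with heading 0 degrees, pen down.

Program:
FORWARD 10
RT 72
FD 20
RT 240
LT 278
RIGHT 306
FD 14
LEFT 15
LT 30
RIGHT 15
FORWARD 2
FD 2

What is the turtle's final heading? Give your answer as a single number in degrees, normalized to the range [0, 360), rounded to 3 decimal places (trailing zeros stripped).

Executing turtle program step by step:
Start: pos=(0,0), heading=0, pen down
FD 10: (0,0) -> (10,0) [heading=0, draw]
RT 72: heading 0 -> 288
FD 20: (10,0) -> (16.18,-19.021) [heading=288, draw]
RT 240: heading 288 -> 48
LT 278: heading 48 -> 326
RT 306: heading 326 -> 20
FD 14: (16.18,-19.021) -> (29.336,-14.233) [heading=20, draw]
LT 15: heading 20 -> 35
LT 30: heading 35 -> 65
RT 15: heading 65 -> 50
FD 2: (29.336,-14.233) -> (30.622,-12.701) [heading=50, draw]
FD 2: (30.622,-12.701) -> (31.907,-11.169) [heading=50, draw]
Final: pos=(31.907,-11.169), heading=50, 5 segment(s) drawn

Answer: 50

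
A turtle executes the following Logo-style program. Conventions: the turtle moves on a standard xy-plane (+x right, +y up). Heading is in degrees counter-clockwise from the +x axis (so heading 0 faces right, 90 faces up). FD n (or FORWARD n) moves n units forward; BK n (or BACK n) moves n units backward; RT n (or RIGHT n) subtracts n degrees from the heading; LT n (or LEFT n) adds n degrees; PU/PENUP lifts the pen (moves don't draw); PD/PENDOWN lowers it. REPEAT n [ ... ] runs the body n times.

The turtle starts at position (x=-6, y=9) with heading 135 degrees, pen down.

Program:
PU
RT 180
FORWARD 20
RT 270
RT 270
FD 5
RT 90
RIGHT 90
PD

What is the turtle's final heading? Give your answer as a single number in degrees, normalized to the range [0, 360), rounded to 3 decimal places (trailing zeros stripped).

Answer: 315

Derivation:
Executing turtle program step by step:
Start: pos=(-6,9), heading=135, pen down
PU: pen up
RT 180: heading 135 -> 315
FD 20: (-6,9) -> (8.142,-5.142) [heading=315, move]
RT 270: heading 315 -> 45
RT 270: heading 45 -> 135
FD 5: (8.142,-5.142) -> (4.607,-1.607) [heading=135, move]
RT 90: heading 135 -> 45
RT 90: heading 45 -> 315
PD: pen down
Final: pos=(4.607,-1.607), heading=315, 0 segment(s) drawn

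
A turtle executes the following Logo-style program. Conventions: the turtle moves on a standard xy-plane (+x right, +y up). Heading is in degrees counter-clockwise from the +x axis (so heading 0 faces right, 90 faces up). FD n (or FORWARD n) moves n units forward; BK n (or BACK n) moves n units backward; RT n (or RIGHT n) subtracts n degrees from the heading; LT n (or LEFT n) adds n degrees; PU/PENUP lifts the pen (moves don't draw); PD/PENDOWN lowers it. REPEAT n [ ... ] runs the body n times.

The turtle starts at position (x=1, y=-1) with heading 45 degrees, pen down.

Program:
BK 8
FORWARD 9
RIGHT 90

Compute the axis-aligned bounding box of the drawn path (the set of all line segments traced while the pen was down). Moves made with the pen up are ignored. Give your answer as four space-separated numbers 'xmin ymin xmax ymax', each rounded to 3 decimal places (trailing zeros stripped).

Answer: -4.657 -6.657 1.707 -0.293

Derivation:
Executing turtle program step by step:
Start: pos=(1,-1), heading=45, pen down
BK 8: (1,-1) -> (-4.657,-6.657) [heading=45, draw]
FD 9: (-4.657,-6.657) -> (1.707,-0.293) [heading=45, draw]
RT 90: heading 45 -> 315
Final: pos=(1.707,-0.293), heading=315, 2 segment(s) drawn

Segment endpoints: x in {-4.657, 1, 1.707}, y in {-6.657, -1, -0.293}
xmin=-4.657, ymin=-6.657, xmax=1.707, ymax=-0.293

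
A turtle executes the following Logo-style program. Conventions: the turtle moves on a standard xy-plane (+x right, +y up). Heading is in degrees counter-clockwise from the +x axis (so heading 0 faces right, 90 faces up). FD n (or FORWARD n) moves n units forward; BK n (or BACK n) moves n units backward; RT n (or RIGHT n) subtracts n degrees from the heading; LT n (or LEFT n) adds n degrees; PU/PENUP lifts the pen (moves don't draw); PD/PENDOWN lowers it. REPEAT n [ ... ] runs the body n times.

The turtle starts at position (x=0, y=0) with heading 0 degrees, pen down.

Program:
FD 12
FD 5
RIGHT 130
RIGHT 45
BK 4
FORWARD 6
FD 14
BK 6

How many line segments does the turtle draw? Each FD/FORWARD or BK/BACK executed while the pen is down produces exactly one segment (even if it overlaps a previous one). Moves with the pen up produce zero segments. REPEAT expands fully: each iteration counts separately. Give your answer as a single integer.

Executing turtle program step by step:
Start: pos=(0,0), heading=0, pen down
FD 12: (0,0) -> (12,0) [heading=0, draw]
FD 5: (12,0) -> (17,0) [heading=0, draw]
RT 130: heading 0 -> 230
RT 45: heading 230 -> 185
BK 4: (17,0) -> (20.985,0.349) [heading=185, draw]
FD 6: (20.985,0.349) -> (15.008,-0.174) [heading=185, draw]
FD 14: (15.008,-0.174) -> (1.061,-1.394) [heading=185, draw]
BK 6: (1.061,-1.394) -> (7.038,-0.872) [heading=185, draw]
Final: pos=(7.038,-0.872), heading=185, 6 segment(s) drawn
Segments drawn: 6

Answer: 6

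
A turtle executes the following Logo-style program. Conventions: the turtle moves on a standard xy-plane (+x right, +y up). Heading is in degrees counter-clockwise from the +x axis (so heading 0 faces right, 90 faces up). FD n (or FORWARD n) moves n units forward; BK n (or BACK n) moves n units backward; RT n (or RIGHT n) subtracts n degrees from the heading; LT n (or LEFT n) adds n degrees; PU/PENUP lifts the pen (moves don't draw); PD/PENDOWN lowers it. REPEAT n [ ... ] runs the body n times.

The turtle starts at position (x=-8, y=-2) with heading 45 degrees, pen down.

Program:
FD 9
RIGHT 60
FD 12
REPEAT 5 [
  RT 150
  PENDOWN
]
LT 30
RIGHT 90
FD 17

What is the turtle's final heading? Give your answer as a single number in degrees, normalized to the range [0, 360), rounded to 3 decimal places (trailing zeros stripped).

Answer: 255

Derivation:
Executing turtle program step by step:
Start: pos=(-8,-2), heading=45, pen down
FD 9: (-8,-2) -> (-1.636,4.364) [heading=45, draw]
RT 60: heading 45 -> 345
FD 12: (-1.636,4.364) -> (9.955,1.258) [heading=345, draw]
REPEAT 5 [
  -- iteration 1/5 --
  RT 150: heading 345 -> 195
  PD: pen down
  -- iteration 2/5 --
  RT 150: heading 195 -> 45
  PD: pen down
  -- iteration 3/5 --
  RT 150: heading 45 -> 255
  PD: pen down
  -- iteration 4/5 --
  RT 150: heading 255 -> 105
  PD: pen down
  -- iteration 5/5 --
  RT 150: heading 105 -> 315
  PD: pen down
]
LT 30: heading 315 -> 345
RT 90: heading 345 -> 255
FD 17: (9.955,1.258) -> (5.555,-15.163) [heading=255, draw]
Final: pos=(5.555,-15.163), heading=255, 3 segment(s) drawn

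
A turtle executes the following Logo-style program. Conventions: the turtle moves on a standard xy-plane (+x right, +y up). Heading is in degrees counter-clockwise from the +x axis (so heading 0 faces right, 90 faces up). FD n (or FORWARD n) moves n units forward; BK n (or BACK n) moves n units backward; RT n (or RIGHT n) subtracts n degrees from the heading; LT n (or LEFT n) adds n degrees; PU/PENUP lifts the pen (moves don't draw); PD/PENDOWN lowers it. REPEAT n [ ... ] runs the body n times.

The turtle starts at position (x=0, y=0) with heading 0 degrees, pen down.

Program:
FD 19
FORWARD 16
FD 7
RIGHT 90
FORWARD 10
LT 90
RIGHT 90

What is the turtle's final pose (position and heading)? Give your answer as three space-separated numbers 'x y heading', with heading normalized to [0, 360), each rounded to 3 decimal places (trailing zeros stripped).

Executing turtle program step by step:
Start: pos=(0,0), heading=0, pen down
FD 19: (0,0) -> (19,0) [heading=0, draw]
FD 16: (19,0) -> (35,0) [heading=0, draw]
FD 7: (35,0) -> (42,0) [heading=0, draw]
RT 90: heading 0 -> 270
FD 10: (42,0) -> (42,-10) [heading=270, draw]
LT 90: heading 270 -> 0
RT 90: heading 0 -> 270
Final: pos=(42,-10), heading=270, 4 segment(s) drawn

Answer: 42 -10 270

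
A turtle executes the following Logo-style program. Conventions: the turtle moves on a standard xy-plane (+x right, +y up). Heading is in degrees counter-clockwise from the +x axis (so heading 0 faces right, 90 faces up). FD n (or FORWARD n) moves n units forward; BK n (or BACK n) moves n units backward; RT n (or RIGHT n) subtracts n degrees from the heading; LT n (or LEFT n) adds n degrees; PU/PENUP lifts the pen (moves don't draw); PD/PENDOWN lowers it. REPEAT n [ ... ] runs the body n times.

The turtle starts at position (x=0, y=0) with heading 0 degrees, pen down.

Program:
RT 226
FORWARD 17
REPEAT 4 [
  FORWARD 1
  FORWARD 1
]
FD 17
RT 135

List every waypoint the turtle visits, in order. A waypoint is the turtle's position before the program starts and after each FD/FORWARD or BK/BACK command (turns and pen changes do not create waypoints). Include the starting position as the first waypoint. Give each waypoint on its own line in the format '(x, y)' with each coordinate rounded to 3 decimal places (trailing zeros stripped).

Executing turtle program step by step:
Start: pos=(0,0), heading=0, pen down
RT 226: heading 0 -> 134
FD 17: (0,0) -> (-11.809,12.229) [heading=134, draw]
REPEAT 4 [
  -- iteration 1/4 --
  FD 1: (-11.809,12.229) -> (-12.504,12.948) [heading=134, draw]
  FD 1: (-12.504,12.948) -> (-13.199,13.667) [heading=134, draw]
  -- iteration 2/4 --
  FD 1: (-13.199,13.667) -> (-13.893,14.387) [heading=134, draw]
  FD 1: (-13.893,14.387) -> (-14.588,15.106) [heading=134, draw]
  -- iteration 3/4 --
  FD 1: (-14.588,15.106) -> (-15.282,15.825) [heading=134, draw]
  FD 1: (-15.282,15.825) -> (-15.977,16.545) [heading=134, draw]
  -- iteration 4/4 --
  FD 1: (-15.977,16.545) -> (-16.672,17.264) [heading=134, draw]
  FD 1: (-16.672,17.264) -> (-17.366,17.983) [heading=134, draw]
]
FD 17: (-17.366,17.983) -> (-29.176,30.212) [heading=134, draw]
RT 135: heading 134 -> 359
Final: pos=(-29.176,30.212), heading=359, 10 segment(s) drawn
Waypoints (11 total):
(0, 0)
(-11.809, 12.229)
(-12.504, 12.948)
(-13.199, 13.667)
(-13.893, 14.387)
(-14.588, 15.106)
(-15.282, 15.825)
(-15.977, 16.545)
(-16.672, 17.264)
(-17.366, 17.983)
(-29.176, 30.212)

Answer: (0, 0)
(-11.809, 12.229)
(-12.504, 12.948)
(-13.199, 13.667)
(-13.893, 14.387)
(-14.588, 15.106)
(-15.282, 15.825)
(-15.977, 16.545)
(-16.672, 17.264)
(-17.366, 17.983)
(-29.176, 30.212)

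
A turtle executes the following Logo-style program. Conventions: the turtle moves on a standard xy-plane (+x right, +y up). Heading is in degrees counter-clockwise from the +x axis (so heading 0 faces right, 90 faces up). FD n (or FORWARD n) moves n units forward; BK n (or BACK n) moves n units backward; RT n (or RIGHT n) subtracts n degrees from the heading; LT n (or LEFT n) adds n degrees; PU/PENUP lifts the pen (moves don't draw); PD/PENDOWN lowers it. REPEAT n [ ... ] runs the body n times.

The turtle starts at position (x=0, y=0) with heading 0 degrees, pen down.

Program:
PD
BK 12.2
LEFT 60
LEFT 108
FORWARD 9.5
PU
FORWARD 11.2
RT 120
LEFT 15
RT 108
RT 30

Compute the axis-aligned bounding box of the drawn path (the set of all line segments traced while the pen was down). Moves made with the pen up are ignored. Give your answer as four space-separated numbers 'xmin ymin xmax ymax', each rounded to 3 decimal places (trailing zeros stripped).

Executing turtle program step by step:
Start: pos=(0,0), heading=0, pen down
PD: pen down
BK 12.2: (0,0) -> (-12.2,0) [heading=0, draw]
LT 60: heading 0 -> 60
LT 108: heading 60 -> 168
FD 9.5: (-12.2,0) -> (-21.492,1.975) [heading=168, draw]
PU: pen up
FD 11.2: (-21.492,1.975) -> (-32.448,4.304) [heading=168, move]
RT 120: heading 168 -> 48
LT 15: heading 48 -> 63
RT 108: heading 63 -> 315
RT 30: heading 315 -> 285
Final: pos=(-32.448,4.304), heading=285, 2 segment(s) drawn

Segment endpoints: x in {-21.492, -12.2, 0}, y in {0, 1.975}
xmin=-21.492, ymin=0, xmax=0, ymax=1.975

Answer: -21.492 0 0 1.975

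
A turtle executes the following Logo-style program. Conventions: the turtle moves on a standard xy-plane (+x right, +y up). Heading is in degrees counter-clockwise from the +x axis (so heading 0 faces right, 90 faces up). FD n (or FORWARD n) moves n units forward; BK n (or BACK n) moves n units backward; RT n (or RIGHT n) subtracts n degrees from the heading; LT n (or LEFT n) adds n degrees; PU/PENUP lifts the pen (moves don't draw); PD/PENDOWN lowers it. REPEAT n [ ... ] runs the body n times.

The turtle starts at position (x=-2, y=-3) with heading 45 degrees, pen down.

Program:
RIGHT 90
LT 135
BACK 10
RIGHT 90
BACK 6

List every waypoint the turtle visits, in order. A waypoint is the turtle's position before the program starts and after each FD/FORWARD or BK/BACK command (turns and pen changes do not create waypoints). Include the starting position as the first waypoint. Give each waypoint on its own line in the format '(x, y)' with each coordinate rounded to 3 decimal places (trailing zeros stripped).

Answer: (-2, -3)
(-2, -13)
(-8, -13)

Derivation:
Executing turtle program step by step:
Start: pos=(-2,-3), heading=45, pen down
RT 90: heading 45 -> 315
LT 135: heading 315 -> 90
BK 10: (-2,-3) -> (-2,-13) [heading=90, draw]
RT 90: heading 90 -> 0
BK 6: (-2,-13) -> (-8,-13) [heading=0, draw]
Final: pos=(-8,-13), heading=0, 2 segment(s) drawn
Waypoints (3 total):
(-2, -3)
(-2, -13)
(-8, -13)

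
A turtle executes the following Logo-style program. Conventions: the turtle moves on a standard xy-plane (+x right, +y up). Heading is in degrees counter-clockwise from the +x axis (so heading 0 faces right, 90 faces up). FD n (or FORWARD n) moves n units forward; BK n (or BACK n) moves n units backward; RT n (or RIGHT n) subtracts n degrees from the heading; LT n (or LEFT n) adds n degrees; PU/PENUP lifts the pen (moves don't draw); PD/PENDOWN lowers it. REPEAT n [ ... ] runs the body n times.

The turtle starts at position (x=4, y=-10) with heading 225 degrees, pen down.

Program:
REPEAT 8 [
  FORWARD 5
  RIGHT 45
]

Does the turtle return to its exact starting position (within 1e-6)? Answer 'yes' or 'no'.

Executing turtle program step by step:
Start: pos=(4,-10), heading=225, pen down
REPEAT 8 [
  -- iteration 1/8 --
  FD 5: (4,-10) -> (0.464,-13.536) [heading=225, draw]
  RT 45: heading 225 -> 180
  -- iteration 2/8 --
  FD 5: (0.464,-13.536) -> (-4.536,-13.536) [heading=180, draw]
  RT 45: heading 180 -> 135
  -- iteration 3/8 --
  FD 5: (-4.536,-13.536) -> (-8.071,-10) [heading=135, draw]
  RT 45: heading 135 -> 90
  -- iteration 4/8 --
  FD 5: (-8.071,-10) -> (-8.071,-5) [heading=90, draw]
  RT 45: heading 90 -> 45
  -- iteration 5/8 --
  FD 5: (-8.071,-5) -> (-4.536,-1.464) [heading=45, draw]
  RT 45: heading 45 -> 0
  -- iteration 6/8 --
  FD 5: (-4.536,-1.464) -> (0.464,-1.464) [heading=0, draw]
  RT 45: heading 0 -> 315
  -- iteration 7/8 --
  FD 5: (0.464,-1.464) -> (4,-5) [heading=315, draw]
  RT 45: heading 315 -> 270
  -- iteration 8/8 --
  FD 5: (4,-5) -> (4,-10) [heading=270, draw]
  RT 45: heading 270 -> 225
]
Final: pos=(4,-10), heading=225, 8 segment(s) drawn

Start position: (4, -10)
Final position: (4, -10)
Distance = 0; < 1e-6 -> CLOSED

Answer: yes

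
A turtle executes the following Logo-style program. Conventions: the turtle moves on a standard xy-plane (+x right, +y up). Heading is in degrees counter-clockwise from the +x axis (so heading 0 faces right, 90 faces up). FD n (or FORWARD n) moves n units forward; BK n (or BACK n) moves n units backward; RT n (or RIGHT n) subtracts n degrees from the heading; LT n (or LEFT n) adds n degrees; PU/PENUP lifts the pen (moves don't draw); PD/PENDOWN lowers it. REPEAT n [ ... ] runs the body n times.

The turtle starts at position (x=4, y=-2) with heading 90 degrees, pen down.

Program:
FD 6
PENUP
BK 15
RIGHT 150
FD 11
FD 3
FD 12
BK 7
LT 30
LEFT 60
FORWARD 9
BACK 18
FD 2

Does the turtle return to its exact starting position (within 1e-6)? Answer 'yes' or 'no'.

Executing turtle program step by step:
Start: pos=(4,-2), heading=90, pen down
FD 6: (4,-2) -> (4,4) [heading=90, draw]
PU: pen up
BK 15: (4,4) -> (4,-11) [heading=90, move]
RT 150: heading 90 -> 300
FD 11: (4,-11) -> (9.5,-20.526) [heading=300, move]
FD 3: (9.5,-20.526) -> (11,-23.124) [heading=300, move]
FD 12: (11,-23.124) -> (17,-33.517) [heading=300, move]
BK 7: (17,-33.517) -> (13.5,-27.454) [heading=300, move]
LT 30: heading 300 -> 330
LT 60: heading 330 -> 30
FD 9: (13.5,-27.454) -> (21.294,-22.954) [heading=30, move]
BK 18: (21.294,-22.954) -> (5.706,-31.954) [heading=30, move]
FD 2: (5.706,-31.954) -> (7.438,-30.954) [heading=30, move]
Final: pos=(7.438,-30.954), heading=30, 1 segment(s) drawn

Start position: (4, -2)
Final position: (7.438, -30.954)
Distance = 29.158; >= 1e-6 -> NOT closed

Answer: no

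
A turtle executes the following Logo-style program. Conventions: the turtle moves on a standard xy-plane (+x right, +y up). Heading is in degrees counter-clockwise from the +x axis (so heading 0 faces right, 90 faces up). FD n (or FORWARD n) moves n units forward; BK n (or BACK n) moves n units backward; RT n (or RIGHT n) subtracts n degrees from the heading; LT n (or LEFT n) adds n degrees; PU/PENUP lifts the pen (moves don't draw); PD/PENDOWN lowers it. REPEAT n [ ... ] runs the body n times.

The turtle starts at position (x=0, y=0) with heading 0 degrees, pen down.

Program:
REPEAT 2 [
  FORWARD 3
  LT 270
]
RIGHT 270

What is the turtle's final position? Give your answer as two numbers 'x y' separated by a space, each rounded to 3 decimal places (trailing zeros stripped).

Answer: 3 -3

Derivation:
Executing turtle program step by step:
Start: pos=(0,0), heading=0, pen down
REPEAT 2 [
  -- iteration 1/2 --
  FD 3: (0,0) -> (3,0) [heading=0, draw]
  LT 270: heading 0 -> 270
  -- iteration 2/2 --
  FD 3: (3,0) -> (3,-3) [heading=270, draw]
  LT 270: heading 270 -> 180
]
RT 270: heading 180 -> 270
Final: pos=(3,-3), heading=270, 2 segment(s) drawn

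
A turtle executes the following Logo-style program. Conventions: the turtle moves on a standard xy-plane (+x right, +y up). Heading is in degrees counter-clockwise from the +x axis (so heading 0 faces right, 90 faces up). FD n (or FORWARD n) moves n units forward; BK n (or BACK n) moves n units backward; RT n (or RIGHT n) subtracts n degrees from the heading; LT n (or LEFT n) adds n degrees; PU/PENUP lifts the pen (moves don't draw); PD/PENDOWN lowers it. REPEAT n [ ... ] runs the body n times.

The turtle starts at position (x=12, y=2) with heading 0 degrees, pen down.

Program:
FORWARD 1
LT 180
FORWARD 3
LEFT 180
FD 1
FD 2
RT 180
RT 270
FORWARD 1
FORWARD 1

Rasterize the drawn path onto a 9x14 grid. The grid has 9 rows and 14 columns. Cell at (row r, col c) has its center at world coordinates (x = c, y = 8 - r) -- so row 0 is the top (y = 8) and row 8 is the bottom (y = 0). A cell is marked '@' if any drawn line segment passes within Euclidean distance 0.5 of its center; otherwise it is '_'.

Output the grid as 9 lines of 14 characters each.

Answer: ______________
______________
______________
______________
______________
______________
__________@@@@
_____________@
_____________@

Derivation:
Segment 0: (12,2) -> (13,2)
Segment 1: (13,2) -> (10,2)
Segment 2: (10,2) -> (11,2)
Segment 3: (11,2) -> (13,2)
Segment 4: (13,2) -> (13,1)
Segment 5: (13,1) -> (13,-0)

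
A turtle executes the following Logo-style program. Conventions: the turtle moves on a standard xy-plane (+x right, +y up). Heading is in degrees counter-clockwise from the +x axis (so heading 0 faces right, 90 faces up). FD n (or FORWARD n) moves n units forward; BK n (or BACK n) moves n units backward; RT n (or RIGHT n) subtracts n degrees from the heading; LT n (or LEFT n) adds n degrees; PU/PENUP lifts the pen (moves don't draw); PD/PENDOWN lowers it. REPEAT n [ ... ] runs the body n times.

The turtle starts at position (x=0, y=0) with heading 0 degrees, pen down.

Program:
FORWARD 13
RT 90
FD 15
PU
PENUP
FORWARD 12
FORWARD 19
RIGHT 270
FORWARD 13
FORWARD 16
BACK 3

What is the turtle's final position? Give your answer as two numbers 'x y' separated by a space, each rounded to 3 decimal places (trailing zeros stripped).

Answer: 39 -46

Derivation:
Executing turtle program step by step:
Start: pos=(0,0), heading=0, pen down
FD 13: (0,0) -> (13,0) [heading=0, draw]
RT 90: heading 0 -> 270
FD 15: (13,0) -> (13,-15) [heading=270, draw]
PU: pen up
PU: pen up
FD 12: (13,-15) -> (13,-27) [heading=270, move]
FD 19: (13,-27) -> (13,-46) [heading=270, move]
RT 270: heading 270 -> 0
FD 13: (13,-46) -> (26,-46) [heading=0, move]
FD 16: (26,-46) -> (42,-46) [heading=0, move]
BK 3: (42,-46) -> (39,-46) [heading=0, move]
Final: pos=(39,-46), heading=0, 2 segment(s) drawn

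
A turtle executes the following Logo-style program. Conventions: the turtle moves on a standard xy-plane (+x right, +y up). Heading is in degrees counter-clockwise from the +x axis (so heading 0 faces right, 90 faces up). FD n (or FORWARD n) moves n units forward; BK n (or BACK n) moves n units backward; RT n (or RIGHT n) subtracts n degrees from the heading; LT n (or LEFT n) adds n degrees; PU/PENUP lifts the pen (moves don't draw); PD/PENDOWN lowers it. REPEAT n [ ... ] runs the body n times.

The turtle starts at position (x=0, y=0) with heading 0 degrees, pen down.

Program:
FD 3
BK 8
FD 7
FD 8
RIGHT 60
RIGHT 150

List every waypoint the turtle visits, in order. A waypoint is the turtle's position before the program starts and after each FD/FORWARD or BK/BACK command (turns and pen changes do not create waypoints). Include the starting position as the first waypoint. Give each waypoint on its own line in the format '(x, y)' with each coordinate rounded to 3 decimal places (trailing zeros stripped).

Answer: (0, 0)
(3, 0)
(-5, 0)
(2, 0)
(10, 0)

Derivation:
Executing turtle program step by step:
Start: pos=(0,0), heading=0, pen down
FD 3: (0,0) -> (3,0) [heading=0, draw]
BK 8: (3,0) -> (-5,0) [heading=0, draw]
FD 7: (-5,0) -> (2,0) [heading=0, draw]
FD 8: (2,0) -> (10,0) [heading=0, draw]
RT 60: heading 0 -> 300
RT 150: heading 300 -> 150
Final: pos=(10,0), heading=150, 4 segment(s) drawn
Waypoints (5 total):
(0, 0)
(3, 0)
(-5, 0)
(2, 0)
(10, 0)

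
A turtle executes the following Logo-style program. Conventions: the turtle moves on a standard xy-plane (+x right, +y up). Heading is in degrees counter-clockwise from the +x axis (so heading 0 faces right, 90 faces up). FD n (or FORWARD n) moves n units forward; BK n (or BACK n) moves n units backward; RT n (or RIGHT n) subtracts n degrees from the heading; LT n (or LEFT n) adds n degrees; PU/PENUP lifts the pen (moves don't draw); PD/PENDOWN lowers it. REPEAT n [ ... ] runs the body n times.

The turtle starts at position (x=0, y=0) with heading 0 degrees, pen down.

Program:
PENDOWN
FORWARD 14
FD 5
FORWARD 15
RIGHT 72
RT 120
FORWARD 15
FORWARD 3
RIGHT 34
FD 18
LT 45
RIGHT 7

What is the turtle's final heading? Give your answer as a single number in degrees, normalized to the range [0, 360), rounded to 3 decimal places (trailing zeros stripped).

Answer: 172

Derivation:
Executing turtle program step by step:
Start: pos=(0,0), heading=0, pen down
PD: pen down
FD 14: (0,0) -> (14,0) [heading=0, draw]
FD 5: (14,0) -> (19,0) [heading=0, draw]
FD 15: (19,0) -> (34,0) [heading=0, draw]
RT 72: heading 0 -> 288
RT 120: heading 288 -> 168
FD 15: (34,0) -> (19.328,3.119) [heading=168, draw]
FD 3: (19.328,3.119) -> (16.393,3.742) [heading=168, draw]
RT 34: heading 168 -> 134
FD 18: (16.393,3.742) -> (3.889,16.691) [heading=134, draw]
LT 45: heading 134 -> 179
RT 7: heading 179 -> 172
Final: pos=(3.889,16.691), heading=172, 6 segment(s) drawn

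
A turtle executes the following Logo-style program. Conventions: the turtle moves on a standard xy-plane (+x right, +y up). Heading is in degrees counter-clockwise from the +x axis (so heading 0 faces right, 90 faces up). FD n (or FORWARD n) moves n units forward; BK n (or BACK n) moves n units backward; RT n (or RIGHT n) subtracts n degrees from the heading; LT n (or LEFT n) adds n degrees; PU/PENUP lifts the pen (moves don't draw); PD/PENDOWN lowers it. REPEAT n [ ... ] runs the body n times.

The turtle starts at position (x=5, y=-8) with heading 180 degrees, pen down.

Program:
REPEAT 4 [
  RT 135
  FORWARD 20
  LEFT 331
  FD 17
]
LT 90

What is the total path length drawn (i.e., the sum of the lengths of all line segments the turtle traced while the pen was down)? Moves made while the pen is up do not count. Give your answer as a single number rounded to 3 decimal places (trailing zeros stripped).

Answer: 148

Derivation:
Executing turtle program step by step:
Start: pos=(5,-8), heading=180, pen down
REPEAT 4 [
  -- iteration 1/4 --
  RT 135: heading 180 -> 45
  FD 20: (5,-8) -> (19.142,6.142) [heading=45, draw]
  LT 331: heading 45 -> 16
  FD 17: (19.142,6.142) -> (35.484,10.828) [heading=16, draw]
  -- iteration 2/4 --
  RT 135: heading 16 -> 241
  FD 20: (35.484,10.828) -> (25.787,-6.664) [heading=241, draw]
  LT 331: heading 241 -> 212
  FD 17: (25.787,-6.664) -> (11.371,-15.673) [heading=212, draw]
  -- iteration 3/4 --
  RT 135: heading 212 -> 77
  FD 20: (11.371,-15.673) -> (15.87,3.814) [heading=77, draw]
  LT 331: heading 77 -> 48
  FD 17: (15.87,3.814) -> (27.245,16.448) [heading=48, draw]
  -- iteration 4/4 --
  RT 135: heading 48 -> 273
  FD 20: (27.245,16.448) -> (28.292,-3.525) [heading=273, draw]
  LT 331: heading 273 -> 244
  FD 17: (28.292,-3.525) -> (20.839,-18.804) [heading=244, draw]
]
LT 90: heading 244 -> 334
Final: pos=(20.839,-18.804), heading=334, 8 segment(s) drawn

Segment lengths:
  seg 1: (5,-8) -> (19.142,6.142), length = 20
  seg 2: (19.142,6.142) -> (35.484,10.828), length = 17
  seg 3: (35.484,10.828) -> (25.787,-6.664), length = 20
  seg 4: (25.787,-6.664) -> (11.371,-15.673), length = 17
  seg 5: (11.371,-15.673) -> (15.87,3.814), length = 20
  seg 6: (15.87,3.814) -> (27.245,16.448), length = 17
  seg 7: (27.245,16.448) -> (28.292,-3.525), length = 20
  seg 8: (28.292,-3.525) -> (20.839,-18.804), length = 17
Total = 148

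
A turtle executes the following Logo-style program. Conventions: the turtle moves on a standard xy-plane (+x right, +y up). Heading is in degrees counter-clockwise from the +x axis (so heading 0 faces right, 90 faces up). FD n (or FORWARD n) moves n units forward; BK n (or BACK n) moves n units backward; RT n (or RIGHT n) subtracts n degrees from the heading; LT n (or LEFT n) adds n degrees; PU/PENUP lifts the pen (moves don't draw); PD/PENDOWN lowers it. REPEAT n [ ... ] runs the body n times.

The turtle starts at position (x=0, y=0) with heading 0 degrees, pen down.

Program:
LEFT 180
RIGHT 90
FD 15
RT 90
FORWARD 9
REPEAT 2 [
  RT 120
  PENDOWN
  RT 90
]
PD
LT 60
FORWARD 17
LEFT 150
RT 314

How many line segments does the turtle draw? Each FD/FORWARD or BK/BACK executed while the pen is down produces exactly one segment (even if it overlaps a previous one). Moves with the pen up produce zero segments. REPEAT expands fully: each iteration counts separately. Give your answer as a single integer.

Answer: 3

Derivation:
Executing turtle program step by step:
Start: pos=(0,0), heading=0, pen down
LT 180: heading 0 -> 180
RT 90: heading 180 -> 90
FD 15: (0,0) -> (0,15) [heading=90, draw]
RT 90: heading 90 -> 0
FD 9: (0,15) -> (9,15) [heading=0, draw]
REPEAT 2 [
  -- iteration 1/2 --
  RT 120: heading 0 -> 240
  PD: pen down
  RT 90: heading 240 -> 150
  -- iteration 2/2 --
  RT 120: heading 150 -> 30
  PD: pen down
  RT 90: heading 30 -> 300
]
PD: pen down
LT 60: heading 300 -> 0
FD 17: (9,15) -> (26,15) [heading=0, draw]
LT 150: heading 0 -> 150
RT 314: heading 150 -> 196
Final: pos=(26,15), heading=196, 3 segment(s) drawn
Segments drawn: 3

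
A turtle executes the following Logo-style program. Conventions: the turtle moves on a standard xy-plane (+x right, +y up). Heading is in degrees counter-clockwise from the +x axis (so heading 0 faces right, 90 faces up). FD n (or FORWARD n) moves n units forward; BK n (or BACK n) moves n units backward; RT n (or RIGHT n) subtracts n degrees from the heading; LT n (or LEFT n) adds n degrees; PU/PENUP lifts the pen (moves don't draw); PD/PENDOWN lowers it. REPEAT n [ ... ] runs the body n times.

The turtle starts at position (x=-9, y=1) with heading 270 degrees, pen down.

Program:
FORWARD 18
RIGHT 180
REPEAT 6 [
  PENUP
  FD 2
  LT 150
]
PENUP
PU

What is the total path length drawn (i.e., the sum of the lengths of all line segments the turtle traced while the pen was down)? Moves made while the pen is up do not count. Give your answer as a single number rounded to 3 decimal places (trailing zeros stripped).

Executing turtle program step by step:
Start: pos=(-9,1), heading=270, pen down
FD 18: (-9,1) -> (-9,-17) [heading=270, draw]
RT 180: heading 270 -> 90
REPEAT 6 [
  -- iteration 1/6 --
  PU: pen up
  FD 2: (-9,-17) -> (-9,-15) [heading=90, move]
  LT 150: heading 90 -> 240
  -- iteration 2/6 --
  PU: pen up
  FD 2: (-9,-15) -> (-10,-16.732) [heading=240, move]
  LT 150: heading 240 -> 30
  -- iteration 3/6 --
  PU: pen up
  FD 2: (-10,-16.732) -> (-8.268,-15.732) [heading=30, move]
  LT 150: heading 30 -> 180
  -- iteration 4/6 --
  PU: pen up
  FD 2: (-8.268,-15.732) -> (-10.268,-15.732) [heading=180, move]
  LT 150: heading 180 -> 330
  -- iteration 5/6 --
  PU: pen up
  FD 2: (-10.268,-15.732) -> (-8.536,-16.732) [heading=330, move]
  LT 150: heading 330 -> 120
  -- iteration 6/6 --
  PU: pen up
  FD 2: (-8.536,-16.732) -> (-9.536,-15) [heading=120, move]
  LT 150: heading 120 -> 270
]
PU: pen up
PU: pen up
Final: pos=(-9.536,-15), heading=270, 1 segment(s) drawn

Segment lengths:
  seg 1: (-9,1) -> (-9,-17), length = 18
Total = 18

Answer: 18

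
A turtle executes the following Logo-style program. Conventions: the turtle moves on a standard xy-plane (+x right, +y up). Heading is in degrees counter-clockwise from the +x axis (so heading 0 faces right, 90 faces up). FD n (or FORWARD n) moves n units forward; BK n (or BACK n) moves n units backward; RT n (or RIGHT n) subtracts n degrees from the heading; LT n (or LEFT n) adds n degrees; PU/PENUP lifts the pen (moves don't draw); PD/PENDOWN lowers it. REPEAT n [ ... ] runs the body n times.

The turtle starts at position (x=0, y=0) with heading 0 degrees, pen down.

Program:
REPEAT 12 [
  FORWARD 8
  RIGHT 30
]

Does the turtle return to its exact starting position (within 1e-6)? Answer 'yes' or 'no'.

Executing turtle program step by step:
Start: pos=(0,0), heading=0, pen down
REPEAT 12 [
  -- iteration 1/12 --
  FD 8: (0,0) -> (8,0) [heading=0, draw]
  RT 30: heading 0 -> 330
  -- iteration 2/12 --
  FD 8: (8,0) -> (14.928,-4) [heading=330, draw]
  RT 30: heading 330 -> 300
  -- iteration 3/12 --
  FD 8: (14.928,-4) -> (18.928,-10.928) [heading=300, draw]
  RT 30: heading 300 -> 270
  -- iteration 4/12 --
  FD 8: (18.928,-10.928) -> (18.928,-18.928) [heading=270, draw]
  RT 30: heading 270 -> 240
  -- iteration 5/12 --
  FD 8: (18.928,-18.928) -> (14.928,-25.856) [heading=240, draw]
  RT 30: heading 240 -> 210
  -- iteration 6/12 --
  FD 8: (14.928,-25.856) -> (8,-29.856) [heading=210, draw]
  RT 30: heading 210 -> 180
  -- iteration 7/12 --
  FD 8: (8,-29.856) -> (0,-29.856) [heading=180, draw]
  RT 30: heading 180 -> 150
  -- iteration 8/12 --
  FD 8: (0,-29.856) -> (-6.928,-25.856) [heading=150, draw]
  RT 30: heading 150 -> 120
  -- iteration 9/12 --
  FD 8: (-6.928,-25.856) -> (-10.928,-18.928) [heading=120, draw]
  RT 30: heading 120 -> 90
  -- iteration 10/12 --
  FD 8: (-10.928,-18.928) -> (-10.928,-10.928) [heading=90, draw]
  RT 30: heading 90 -> 60
  -- iteration 11/12 --
  FD 8: (-10.928,-10.928) -> (-6.928,-4) [heading=60, draw]
  RT 30: heading 60 -> 30
  -- iteration 12/12 --
  FD 8: (-6.928,-4) -> (0,0) [heading=30, draw]
  RT 30: heading 30 -> 0
]
Final: pos=(0,0), heading=0, 12 segment(s) drawn

Start position: (0, 0)
Final position: (0, 0)
Distance = 0; < 1e-6 -> CLOSED

Answer: yes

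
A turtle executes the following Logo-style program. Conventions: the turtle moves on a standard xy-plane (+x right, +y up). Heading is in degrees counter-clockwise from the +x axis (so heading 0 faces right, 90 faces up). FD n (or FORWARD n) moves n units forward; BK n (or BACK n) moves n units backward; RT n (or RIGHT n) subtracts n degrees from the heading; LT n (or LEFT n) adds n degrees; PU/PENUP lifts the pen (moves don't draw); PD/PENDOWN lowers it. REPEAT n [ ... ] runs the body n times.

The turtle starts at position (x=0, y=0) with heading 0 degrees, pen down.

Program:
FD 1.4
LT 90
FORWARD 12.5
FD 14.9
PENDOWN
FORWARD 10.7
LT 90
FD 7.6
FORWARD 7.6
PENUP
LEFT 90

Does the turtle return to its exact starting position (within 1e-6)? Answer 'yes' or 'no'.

Executing turtle program step by step:
Start: pos=(0,0), heading=0, pen down
FD 1.4: (0,0) -> (1.4,0) [heading=0, draw]
LT 90: heading 0 -> 90
FD 12.5: (1.4,0) -> (1.4,12.5) [heading=90, draw]
FD 14.9: (1.4,12.5) -> (1.4,27.4) [heading=90, draw]
PD: pen down
FD 10.7: (1.4,27.4) -> (1.4,38.1) [heading=90, draw]
LT 90: heading 90 -> 180
FD 7.6: (1.4,38.1) -> (-6.2,38.1) [heading=180, draw]
FD 7.6: (-6.2,38.1) -> (-13.8,38.1) [heading=180, draw]
PU: pen up
LT 90: heading 180 -> 270
Final: pos=(-13.8,38.1), heading=270, 6 segment(s) drawn

Start position: (0, 0)
Final position: (-13.8, 38.1)
Distance = 40.522; >= 1e-6 -> NOT closed

Answer: no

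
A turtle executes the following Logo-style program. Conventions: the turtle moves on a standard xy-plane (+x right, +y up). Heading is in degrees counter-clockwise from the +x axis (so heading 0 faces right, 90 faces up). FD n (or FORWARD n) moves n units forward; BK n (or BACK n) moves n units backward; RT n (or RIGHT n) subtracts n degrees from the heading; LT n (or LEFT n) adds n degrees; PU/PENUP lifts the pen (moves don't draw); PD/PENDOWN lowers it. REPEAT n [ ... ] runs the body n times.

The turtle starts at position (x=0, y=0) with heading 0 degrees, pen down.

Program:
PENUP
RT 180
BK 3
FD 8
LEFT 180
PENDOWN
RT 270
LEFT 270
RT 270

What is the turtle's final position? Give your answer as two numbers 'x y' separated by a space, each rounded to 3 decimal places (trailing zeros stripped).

Answer: -5 0

Derivation:
Executing turtle program step by step:
Start: pos=(0,0), heading=0, pen down
PU: pen up
RT 180: heading 0 -> 180
BK 3: (0,0) -> (3,0) [heading=180, move]
FD 8: (3,0) -> (-5,0) [heading=180, move]
LT 180: heading 180 -> 0
PD: pen down
RT 270: heading 0 -> 90
LT 270: heading 90 -> 0
RT 270: heading 0 -> 90
Final: pos=(-5,0), heading=90, 0 segment(s) drawn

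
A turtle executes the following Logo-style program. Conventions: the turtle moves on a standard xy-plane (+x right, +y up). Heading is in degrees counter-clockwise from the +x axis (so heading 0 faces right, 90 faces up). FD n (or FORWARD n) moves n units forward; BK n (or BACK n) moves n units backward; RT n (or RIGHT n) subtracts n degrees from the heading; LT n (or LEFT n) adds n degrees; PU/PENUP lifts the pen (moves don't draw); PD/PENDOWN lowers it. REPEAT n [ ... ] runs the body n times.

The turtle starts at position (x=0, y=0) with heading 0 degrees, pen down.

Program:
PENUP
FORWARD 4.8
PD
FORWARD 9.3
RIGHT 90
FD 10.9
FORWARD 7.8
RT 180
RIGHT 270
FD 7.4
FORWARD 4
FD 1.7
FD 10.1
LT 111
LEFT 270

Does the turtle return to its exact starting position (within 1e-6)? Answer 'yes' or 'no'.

Answer: no

Derivation:
Executing turtle program step by step:
Start: pos=(0,0), heading=0, pen down
PU: pen up
FD 4.8: (0,0) -> (4.8,0) [heading=0, move]
PD: pen down
FD 9.3: (4.8,0) -> (14.1,0) [heading=0, draw]
RT 90: heading 0 -> 270
FD 10.9: (14.1,0) -> (14.1,-10.9) [heading=270, draw]
FD 7.8: (14.1,-10.9) -> (14.1,-18.7) [heading=270, draw]
RT 180: heading 270 -> 90
RT 270: heading 90 -> 180
FD 7.4: (14.1,-18.7) -> (6.7,-18.7) [heading=180, draw]
FD 4: (6.7,-18.7) -> (2.7,-18.7) [heading=180, draw]
FD 1.7: (2.7,-18.7) -> (1,-18.7) [heading=180, draw]
FD 10.1: (1,-18.7) -> (-9.1,-18.7) [heading=180, draw]
LT 111: heading 180 -> 291
LT 270: heading 291 -> 201
Final: pos=(-9.1,-18.7), heading=201, 7 segment(s) drawn

Start position: (0, 0)
Final position: (-9.1, -18.7)
Distance = 20.797; >= 1e-6 -> NOT closed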